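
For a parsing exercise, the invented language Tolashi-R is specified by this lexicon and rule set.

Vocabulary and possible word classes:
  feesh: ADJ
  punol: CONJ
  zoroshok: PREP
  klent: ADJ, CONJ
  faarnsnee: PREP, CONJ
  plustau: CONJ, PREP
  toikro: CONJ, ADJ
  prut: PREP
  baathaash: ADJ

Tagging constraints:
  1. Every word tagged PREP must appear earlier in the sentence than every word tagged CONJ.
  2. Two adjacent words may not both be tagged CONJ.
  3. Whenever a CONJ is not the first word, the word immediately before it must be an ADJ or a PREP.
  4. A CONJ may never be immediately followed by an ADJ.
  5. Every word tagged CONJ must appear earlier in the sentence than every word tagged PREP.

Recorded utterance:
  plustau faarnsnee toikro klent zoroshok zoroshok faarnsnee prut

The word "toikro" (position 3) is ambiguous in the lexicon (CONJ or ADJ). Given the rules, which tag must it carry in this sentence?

ADJ

Candidates per position — 1:plustau {CONJ,PREP}; 2:faarnsnee {PREP,CONJ}; 3:toikro {CONJ,ADJ}; 4:klent {ADJ,CONJ}; 5:zoroshok {PREP}; 6:zoroshok {PREP}; 7:faarnsnee {PREP,CONJ}; 8:prut {PREP}.
If word 1 were CONJ, no tagging could satisfy rule 1; so word 1 is PREP.
If word 2 were CONJ, no tagging could satisfy rule 1; so word 2 is PREP.
If word 3 were CONJ, no tagging could satisfy rule 1; so word 3 is ADJ.
If word 4 were CONJ, no tagging could satisfy rule 1; so word 4 is ADJ.
If word 7 were CONJ, no tagging could satisfy rule 1; so word 7 is PREP.
That leaves exactly one tagging: PREP PREP ADJ ADJ PREP PREP PREP PREP.
Check: rule 1 holds; rule 2 holds; rule 3 holds; rule 4 holds; rule 5 holds.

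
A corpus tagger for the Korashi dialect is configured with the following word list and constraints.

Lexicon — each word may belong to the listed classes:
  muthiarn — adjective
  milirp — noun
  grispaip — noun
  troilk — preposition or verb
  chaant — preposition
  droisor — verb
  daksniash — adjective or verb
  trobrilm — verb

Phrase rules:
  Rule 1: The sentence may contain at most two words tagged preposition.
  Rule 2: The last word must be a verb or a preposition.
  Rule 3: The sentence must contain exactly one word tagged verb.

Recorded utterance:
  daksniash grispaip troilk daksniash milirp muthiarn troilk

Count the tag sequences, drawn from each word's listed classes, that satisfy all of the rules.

Candidates per position — 1:daksniash {adjective,verb}; 2:grispaip {noun}; 3:troilk {preposition,verb}; 4:daksniash {adjective,verb}; 5:milirp {noun}; 6:muthiarn {adjective}; 7:troilk {preposition,verb}.
There are 16 candidate sequences in total.
The sequences that satisfy every rule: adjective noun preposition adjective noun adjective verb; adjective noun preposition verb noun adjective preposition; adjective noun verb adjective noun adjective preposition; verb noun preposition adjective noun adjective preposition.
Count = 4.

4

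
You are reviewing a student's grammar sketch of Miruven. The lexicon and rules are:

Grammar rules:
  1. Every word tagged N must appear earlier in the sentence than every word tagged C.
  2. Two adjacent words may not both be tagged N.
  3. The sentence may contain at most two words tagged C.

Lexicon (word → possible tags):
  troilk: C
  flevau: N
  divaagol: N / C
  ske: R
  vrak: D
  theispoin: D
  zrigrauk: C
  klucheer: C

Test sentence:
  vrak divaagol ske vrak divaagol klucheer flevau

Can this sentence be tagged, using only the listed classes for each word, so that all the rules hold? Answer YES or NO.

NO

Candidates per position — 1:vrak {D}; 2:divaagol {N,C}; 3:ske {R}; 4:vrak {D}; 5:divaagol {N,C}; 6:klucheer {C}; 7:flevau {N}.
Rule 1 cannot be satisfied by any choice of tags from the lexicon.
So there is no consistent tagging.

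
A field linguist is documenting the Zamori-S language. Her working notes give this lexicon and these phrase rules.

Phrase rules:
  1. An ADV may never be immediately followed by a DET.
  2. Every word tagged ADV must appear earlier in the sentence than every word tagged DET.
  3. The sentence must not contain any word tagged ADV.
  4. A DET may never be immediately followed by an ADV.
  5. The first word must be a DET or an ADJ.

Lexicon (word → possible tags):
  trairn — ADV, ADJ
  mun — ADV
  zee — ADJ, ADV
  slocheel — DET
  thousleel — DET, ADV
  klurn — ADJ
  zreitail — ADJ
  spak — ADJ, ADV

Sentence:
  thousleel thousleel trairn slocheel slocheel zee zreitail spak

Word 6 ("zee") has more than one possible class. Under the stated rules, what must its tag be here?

ADJ

Candidates per position — 1:thousleel {DET,ADV}; 2:thousleel {DET,ADV}; 3:trairn {ADV,ADJ}; 4:slocheel {DET}; 5:slocheel {DET}; 6:zee {ADJ,ADV}; 7:zreitail {ADJ}; 8:spak {ADJ,ADV}.
Word 1 cannot be ADV — rule 3 would then fail for every completion. It is DET.
Word 2 cannot be ADV — rule 2 would then fail for every completion. It is DET.
Word 3 cannot be ADV — rule 1 would then fail for every completion. It is ADJ.
Word 6 cannot be ADV — rule 2 would then fail for every completion. It is ADJ.
Word 8 cannot be ADV — rule 2 would then fail for every completion. It is ADJ.
The only consistent sequence is: DET DET ADJ DET DET ADJ ADJ ADJ.
Checking: rule 1 ✓; rule 2 ✓; rule 3 ✓; rule 4 ✓; rule 5 ✓.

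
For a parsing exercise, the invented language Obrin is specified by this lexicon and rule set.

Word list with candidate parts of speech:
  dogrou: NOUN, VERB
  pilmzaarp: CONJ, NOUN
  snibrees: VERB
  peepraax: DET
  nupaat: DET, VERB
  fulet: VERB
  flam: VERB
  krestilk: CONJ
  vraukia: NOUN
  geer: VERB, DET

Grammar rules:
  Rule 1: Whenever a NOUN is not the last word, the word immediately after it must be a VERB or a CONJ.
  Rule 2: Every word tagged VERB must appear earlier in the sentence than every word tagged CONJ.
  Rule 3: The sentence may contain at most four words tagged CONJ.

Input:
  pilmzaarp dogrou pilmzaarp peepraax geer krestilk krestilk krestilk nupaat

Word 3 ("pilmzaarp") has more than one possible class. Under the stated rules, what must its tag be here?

CONJ

Candidates per position — 1:pilmzaarp {CONJ,NOUN}; 2:dogrou {NOUN,VERB}; 3:pilmzaarp {CONJ,NOUN}; 4:peepraax {DET}; 5:geer {VERB,DET}; 6:krestilk {CONJ}; 7:krestilk {CONJ}; 8:krestilk {CONJ}; 9:nupaat {DET,VERB}.
At position 3, choosing NOUN makes rule 1 impossible to satisfy; hence CONJ.
At position 5, choosing VERB makes rule 2 impossible to satisfy; hence DET.
At position 9, choosing VERB makes rule 2 impossible to satisfy; hence DET.
At position 1, choosing CONJ makes rule 3 impossible to satisfy; hence NOUN.
At position 2, choosing NOUN makes rule 1 impossible to satisfy; hence VERB.
The only consistent sequence is: NOUN VERB CONJ DET DET CONJ CONJ CONJ DET.
Checking: rule 1 ok; rule 2 ok; rule 3 ok.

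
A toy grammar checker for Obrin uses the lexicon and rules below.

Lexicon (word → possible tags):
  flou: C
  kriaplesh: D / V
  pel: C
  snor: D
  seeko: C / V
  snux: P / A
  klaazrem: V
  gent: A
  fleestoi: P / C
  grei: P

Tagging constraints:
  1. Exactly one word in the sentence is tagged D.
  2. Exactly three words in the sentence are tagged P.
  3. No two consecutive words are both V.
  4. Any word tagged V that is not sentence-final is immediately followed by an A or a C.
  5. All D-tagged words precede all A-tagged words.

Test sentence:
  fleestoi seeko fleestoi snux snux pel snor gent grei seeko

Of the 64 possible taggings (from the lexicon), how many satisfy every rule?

Candidates per position — 1:fleestoi {P,C}; 2:seeko {C,V}; 3:fleestoi {P,C}; 4:snux {P,A}; 5:snux {P,A}; 6:pel {C}; 7:snor {D}; 8:gent {A}; 9:grei {P}; 10:seeko {C,V}.
There are 64 candidate sequences in total.
The sequences that satisfy every rule: C C C P P C D A P C; C C C P P C D A P V; C V C P P C D A P C; C V C P P C D A P V.
Count = 4.

4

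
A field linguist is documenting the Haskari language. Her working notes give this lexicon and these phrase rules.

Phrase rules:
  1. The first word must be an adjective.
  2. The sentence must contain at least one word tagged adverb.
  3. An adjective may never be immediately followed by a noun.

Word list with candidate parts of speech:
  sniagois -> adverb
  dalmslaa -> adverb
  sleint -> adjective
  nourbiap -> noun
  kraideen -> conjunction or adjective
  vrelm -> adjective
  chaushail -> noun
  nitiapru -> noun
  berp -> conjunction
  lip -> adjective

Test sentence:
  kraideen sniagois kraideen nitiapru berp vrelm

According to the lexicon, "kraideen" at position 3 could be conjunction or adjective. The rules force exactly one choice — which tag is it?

conjunction

Candidates per position — 1:kraideen {conjunction,adjective}; 2:sniagois {adverb}; 3:kraideen {conjunction,adjective}; 4:nitiapru {noun}; 5:berp {conjunction}; 6:vrelm {adjective}.
Position 1: conjunction is ruled out by rule 1; that leaves adjective.
Position 3: adjective is ruled out by rule 3; that leaves conjunction.
The only consistent sequence is: adjective adverb conjunction noun conjunction adjective.
Checking: rule 1 ✓; rule 2 ✓; rule 3 ✓.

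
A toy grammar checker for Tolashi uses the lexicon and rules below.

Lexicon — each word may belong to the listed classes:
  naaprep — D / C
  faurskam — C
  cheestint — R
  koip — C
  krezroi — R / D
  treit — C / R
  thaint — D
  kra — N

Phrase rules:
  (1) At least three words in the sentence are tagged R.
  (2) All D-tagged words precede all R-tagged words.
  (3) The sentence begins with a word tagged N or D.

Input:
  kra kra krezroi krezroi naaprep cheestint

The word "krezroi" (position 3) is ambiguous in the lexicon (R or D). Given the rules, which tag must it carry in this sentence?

Candidates per position — 1:kra {N}; 2:kra {N}; 3:krezroi {R,D}; 4:krezroi {R,D}; 5:naaprep {D,C}; 6:cheestint {R}.
Position 3: D is ruled out by rule 1; that leaves R.
Position 4: D is ruled out by rule 1; that leaves R.
Position 5: D is ruled out by rule 2; that leaves C.
The unique satisfying tagging is: N N R R C R.
Checking: rule 1 ✓; rule 2 ✓; rule 3 ✓.

R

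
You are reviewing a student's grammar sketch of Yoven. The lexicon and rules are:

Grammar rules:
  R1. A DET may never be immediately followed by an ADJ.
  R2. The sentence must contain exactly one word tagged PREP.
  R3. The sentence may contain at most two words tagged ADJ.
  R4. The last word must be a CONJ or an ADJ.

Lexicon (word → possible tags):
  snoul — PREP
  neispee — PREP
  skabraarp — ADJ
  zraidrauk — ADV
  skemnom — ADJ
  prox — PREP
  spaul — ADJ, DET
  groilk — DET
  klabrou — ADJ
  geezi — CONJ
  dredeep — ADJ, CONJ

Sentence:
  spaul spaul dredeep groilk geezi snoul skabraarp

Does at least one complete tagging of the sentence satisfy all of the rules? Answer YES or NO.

Candidates per position — 1:spaul {ADJ,DET}; 2:spaul {ADJ,DET}; 3:dredeep {ADJ,CONJ}; 4:groilk {DET}; 5:geezi {CONJ}; 6:snoul {PREP}; 7:skabraarp {ADJ}.
One satisfying assignment: DET DET CONJ DET CONJ PREP ADJ.
Rule-by-rule: rule 1 holds; rule 2 holds; rule 3 holds; rule 4 holds.

YES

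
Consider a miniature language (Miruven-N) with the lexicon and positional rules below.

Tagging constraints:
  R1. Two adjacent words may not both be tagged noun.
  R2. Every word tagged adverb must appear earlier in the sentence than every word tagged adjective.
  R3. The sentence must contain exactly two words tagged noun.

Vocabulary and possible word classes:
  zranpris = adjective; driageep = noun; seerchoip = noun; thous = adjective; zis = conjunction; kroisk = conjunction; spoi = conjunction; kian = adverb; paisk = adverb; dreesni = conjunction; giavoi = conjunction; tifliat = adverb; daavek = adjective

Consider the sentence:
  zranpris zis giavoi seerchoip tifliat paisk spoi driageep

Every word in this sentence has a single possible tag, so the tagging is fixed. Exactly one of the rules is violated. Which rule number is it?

2

Fixed tagging: adjective conjunction conjunction noun adverb adverb conjunction noun.
Checking each rule: R1 ✓, R2 ✗, R3 ✓.
Only rule 2 fails.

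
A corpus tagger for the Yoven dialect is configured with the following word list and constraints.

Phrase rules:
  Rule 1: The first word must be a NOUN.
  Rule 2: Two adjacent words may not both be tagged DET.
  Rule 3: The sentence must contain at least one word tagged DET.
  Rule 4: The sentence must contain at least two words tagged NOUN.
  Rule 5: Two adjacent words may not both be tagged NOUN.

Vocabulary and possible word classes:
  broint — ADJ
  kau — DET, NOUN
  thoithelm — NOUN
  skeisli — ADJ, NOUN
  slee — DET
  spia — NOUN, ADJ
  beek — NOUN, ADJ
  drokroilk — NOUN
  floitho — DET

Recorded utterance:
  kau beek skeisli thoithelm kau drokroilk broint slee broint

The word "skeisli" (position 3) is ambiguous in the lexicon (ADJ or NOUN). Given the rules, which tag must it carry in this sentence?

Candidates per position — 1:kau {DET,NOUN}; 2:beek {NOUN,ADJ}; 3:skeisli {ADJ,NOUN}; 4:thoithelm {NOUN}; 5:kau {DET,NOUN}; 6:drokroilk {NOUN}; 7:broint {ADJ}; 8:slee {DET}; 9:broint {ADJ}.
Word 1 cannot be DET — rule 1 would then fail for every completion. It is NOUN.
Word 2 cannot be NOUN — rule 5 would then fail for every completion. It is ADJ.
Word 3 cannot be NOUN — rule 5 would then fail for every completion. It is ADJ.
Word 5 cannot be NOUN — rule 5 would then fail for every completion. It is DET.
The unique satisfying tagging is: NOUN ADJ ADJ NOUN DET NOUN ADJ DET ADJ.
Verifying each rule — rule 1 holds; rule 2 holds; rule 3 holds; rule 4 holds; rule 5 holds.

ADJ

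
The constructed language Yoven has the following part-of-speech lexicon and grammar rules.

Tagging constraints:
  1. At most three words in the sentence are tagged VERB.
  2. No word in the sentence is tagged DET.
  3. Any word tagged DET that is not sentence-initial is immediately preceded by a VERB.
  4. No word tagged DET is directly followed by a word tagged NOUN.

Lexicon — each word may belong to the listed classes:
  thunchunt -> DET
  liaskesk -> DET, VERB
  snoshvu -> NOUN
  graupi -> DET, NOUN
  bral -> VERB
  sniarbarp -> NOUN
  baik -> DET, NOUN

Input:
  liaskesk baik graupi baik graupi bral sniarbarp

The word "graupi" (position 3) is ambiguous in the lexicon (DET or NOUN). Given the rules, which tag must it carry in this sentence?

NOUN

Candidates per position — 1:liaskesk {DET,VERB}; 2:baik {DET,NOUN}; 3:graupi {DET,NOUN}; 4:baik {DET,NOUN}; 5:graupi {DET,NOUN}; 6:bral {VERB}; 7:sniarbarp {NOUN}.
Position 1: tagging it DET would leave rule 2 unsatisfiable, so it must be VERB.
Position 2: tagging it DET would leave rule 2 unsatisfiable, so it must be NOUN.
Position 3: tagging it DET would leave rule 2 unsatisfiable, so it must be NOUN.
Position 4: tagging it DET would leave rule 2 unsatisfiable, so it must be NOUN.
Position 5: tagging it DET would leave rule 2 unsatisfiable, so it must be NOUN.
That leaves exactly one tagging: VERB NOUN NOUN NOUN NOUN VERB NOUN.
Verifying each rule — rule 1 ✓; rule 2 ✓; rule 3 ✓; rule 4 ✓.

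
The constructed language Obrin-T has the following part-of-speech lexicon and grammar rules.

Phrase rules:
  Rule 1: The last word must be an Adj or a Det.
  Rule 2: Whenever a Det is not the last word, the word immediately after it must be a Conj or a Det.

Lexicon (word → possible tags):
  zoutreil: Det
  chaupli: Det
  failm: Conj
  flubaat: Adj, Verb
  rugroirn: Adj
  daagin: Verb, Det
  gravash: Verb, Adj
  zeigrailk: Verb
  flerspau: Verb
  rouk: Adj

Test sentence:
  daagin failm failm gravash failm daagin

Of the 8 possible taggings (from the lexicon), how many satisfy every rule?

4

Candidates per position — 1:daagin {Verb,Det}; 2:failm {Conj}; 3:failm {Conj}; 4:gravash {Verb,Adj}; 5:failm {Conj}; 6:daagin {Verb,Det}.
There are 8 candidate sequences in total.
The sequences that satisfy every rule: Verb Conj Conj Verb Conj Det; Verb Conj Conj Adj Conj Det; Det Conj Conj Verb Conj Det; Det Conj Conj Adj Conj Det.
Count = 4.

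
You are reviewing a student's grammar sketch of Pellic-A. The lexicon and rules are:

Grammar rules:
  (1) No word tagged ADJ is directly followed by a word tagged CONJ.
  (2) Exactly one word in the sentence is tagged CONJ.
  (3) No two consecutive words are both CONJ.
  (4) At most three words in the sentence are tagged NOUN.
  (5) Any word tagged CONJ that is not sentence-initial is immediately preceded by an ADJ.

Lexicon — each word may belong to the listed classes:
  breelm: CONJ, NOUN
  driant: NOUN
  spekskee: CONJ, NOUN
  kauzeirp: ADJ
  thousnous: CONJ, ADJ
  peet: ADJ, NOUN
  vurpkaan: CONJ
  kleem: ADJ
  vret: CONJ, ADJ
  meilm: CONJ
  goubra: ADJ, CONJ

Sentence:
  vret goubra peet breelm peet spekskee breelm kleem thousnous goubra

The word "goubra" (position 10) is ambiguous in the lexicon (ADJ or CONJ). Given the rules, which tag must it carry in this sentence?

Candidates per position — 1:vret {CONJ,ADJ}; 2:goubra {ADJ,CONJ}; 3:peet {ADJ,NOUN}; 4:breelm {CONJ,NOUN}; 5:peet {ADJ,NOUN}; 6:spekskee {CONJ,NOUN}; 7:breelm {CONJ,NOUN}; 8:kleem {ADJ}; 9:thousnous {CONJ,ADJ}; 10:goubra {ADJ,CONJ}.
Position 7: tagging it CONJ would leave rule 5 unsatisfiable, so it must be NOUN.
Position 9: tagging it CONJ would leave rule 1 unsatisfiable, so it must be ADJ.
Position 10: tagging it CONJ would leave rule 1 unsatisfiable, so it must be ADJ.
The remaining ambiguous positions (1, 2, 3, 4, 5, 6) are resolved jointly — only one combination satisfies every rule.
So the tagging must be: CONJ ADJ ADJ NOUN ADJ NOUN NOUN ADJ ADJ ADJ.
Verifying each rule — rule 1 holds; rule 2 holds; rule 3 holds; rule 4 holds; rule 5 holds.

ADJ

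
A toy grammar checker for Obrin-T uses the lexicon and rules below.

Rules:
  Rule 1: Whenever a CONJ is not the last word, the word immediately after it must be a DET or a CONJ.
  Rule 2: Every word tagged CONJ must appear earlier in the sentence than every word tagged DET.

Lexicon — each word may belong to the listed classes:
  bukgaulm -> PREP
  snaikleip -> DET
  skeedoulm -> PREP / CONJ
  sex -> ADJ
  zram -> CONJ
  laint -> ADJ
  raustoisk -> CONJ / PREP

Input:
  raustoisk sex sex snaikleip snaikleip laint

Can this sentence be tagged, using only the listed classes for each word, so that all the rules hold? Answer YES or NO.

Candidates per position — 1:raustoisk {CONJ,PREP}; 2:sex {ADJ}; 3:sex {ADJ}; 4:snaikleip {DET}; 5:snaikleip {DET}; 6:laint {ADJ}.
One satisfying assignment: PREP ADJ ADJ DET DET ADJ.
Verifying each rule — rule 1 ok; rule 2 ok.

YES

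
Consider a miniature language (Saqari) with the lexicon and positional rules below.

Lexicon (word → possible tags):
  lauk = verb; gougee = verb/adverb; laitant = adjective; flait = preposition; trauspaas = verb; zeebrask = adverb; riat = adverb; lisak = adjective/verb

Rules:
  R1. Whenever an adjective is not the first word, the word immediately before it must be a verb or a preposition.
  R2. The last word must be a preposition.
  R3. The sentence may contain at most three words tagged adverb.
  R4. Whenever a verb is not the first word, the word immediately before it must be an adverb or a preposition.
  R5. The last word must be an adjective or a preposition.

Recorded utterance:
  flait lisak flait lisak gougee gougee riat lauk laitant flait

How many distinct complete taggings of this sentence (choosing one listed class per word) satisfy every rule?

8

Candidates per position — 1:flait {preposition}; 2:lisak {adjective,verb}; 3:flait {preposition}; 4:lisak {adjective,verb}; 5:gougee {verb,adverb}; 6:gougee {verb,adverb}; 7:riat {adverb}; 8:lauk {verb}; 9:laitant {adjective}; 10:flait {preposition}.
There are 16 candidate sequences in total.
Checking each against the rules leaves 8 sequences.
Count = 8.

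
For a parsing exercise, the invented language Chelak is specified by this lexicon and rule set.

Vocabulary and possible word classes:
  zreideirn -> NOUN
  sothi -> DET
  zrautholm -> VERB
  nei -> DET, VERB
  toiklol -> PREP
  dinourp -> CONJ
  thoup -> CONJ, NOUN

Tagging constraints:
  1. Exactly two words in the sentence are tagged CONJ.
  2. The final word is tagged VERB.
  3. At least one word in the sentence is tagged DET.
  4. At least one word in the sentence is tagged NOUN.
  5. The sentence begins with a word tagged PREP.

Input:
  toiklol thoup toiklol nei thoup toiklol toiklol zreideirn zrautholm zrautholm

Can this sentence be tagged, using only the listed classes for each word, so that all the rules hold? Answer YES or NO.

YES

Candidates per position — 1:toiklol {PREP}; 2:thoup {CONJ,NOUN}; 3:toiklol {PREP}; 4:nei {DET,VERB}; 5:thoup {CONJ,NOUN}; 6:toiklol {PREP}; 7:toiklol {PREP}; 8:zreideirn {NOUN}; 9:zrautholm {VERB}; 10:zrautholm {VERB}.
One satisfying assignment: PREP CONJ PREP DET CONJ PREP PREP NOUN VERB VERB.
Rule-by-rule: rule 1 ok; rule 2 ok; rule 3 ok; rule 4 ok; rule 5 ok.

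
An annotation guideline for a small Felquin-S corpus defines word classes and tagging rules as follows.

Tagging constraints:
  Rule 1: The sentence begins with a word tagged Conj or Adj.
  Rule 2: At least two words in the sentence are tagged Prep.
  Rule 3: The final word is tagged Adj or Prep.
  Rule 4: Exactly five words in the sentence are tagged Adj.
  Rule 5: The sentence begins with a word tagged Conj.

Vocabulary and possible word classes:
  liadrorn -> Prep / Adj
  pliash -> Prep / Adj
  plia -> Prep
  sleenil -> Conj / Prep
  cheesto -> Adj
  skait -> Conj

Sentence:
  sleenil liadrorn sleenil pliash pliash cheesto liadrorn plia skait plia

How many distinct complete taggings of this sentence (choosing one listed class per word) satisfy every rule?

2

Candidates per position — 1:sleenil {Conj,Prep}; 2:liadrorn {Prep,Adj}; 3:sleenil {Conj,Prep}; 4:pliash {Prep,Adj}; 5:pliash {Prep,Adj}; 6:cheesto {Adj}; 7:liadrorn {Prep,Adj}; 8:plia {Prep}; 9:skait {Conj}; 10:plia {Prep}.
There are 64 candidate sequences in total.
The sequences that satisfy every rule: Conj Adj Conj Adj Adj Adj Adj Prep Conj Prep; Conj Adj Prep Adj Adj Adj Adj Prep Conj Prep.
Count = 2.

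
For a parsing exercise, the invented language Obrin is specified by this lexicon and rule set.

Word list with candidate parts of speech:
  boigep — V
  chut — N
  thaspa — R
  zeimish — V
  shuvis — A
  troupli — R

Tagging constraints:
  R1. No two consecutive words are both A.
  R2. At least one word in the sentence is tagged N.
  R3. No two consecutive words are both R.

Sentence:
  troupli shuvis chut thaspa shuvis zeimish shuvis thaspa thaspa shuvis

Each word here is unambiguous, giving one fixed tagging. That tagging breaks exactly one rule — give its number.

3

Fixed tagging: R A N R A V A R R A.
Checking each rule: R1 pass, R2 pass, R3 fail.
Only rule 3 fails.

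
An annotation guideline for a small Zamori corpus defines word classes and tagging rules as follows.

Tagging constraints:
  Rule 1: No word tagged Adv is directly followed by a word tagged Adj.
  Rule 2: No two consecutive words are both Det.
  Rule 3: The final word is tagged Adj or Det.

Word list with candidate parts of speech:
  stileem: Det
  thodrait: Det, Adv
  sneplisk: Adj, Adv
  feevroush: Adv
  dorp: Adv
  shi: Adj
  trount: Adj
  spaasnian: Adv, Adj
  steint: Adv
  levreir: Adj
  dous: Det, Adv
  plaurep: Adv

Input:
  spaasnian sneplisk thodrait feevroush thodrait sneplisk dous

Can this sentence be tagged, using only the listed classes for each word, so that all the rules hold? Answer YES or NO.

Candidates per position — 1:spaasnian {Adv,Adj}; 2:sneplisk {Adj,Adv}; 3:thodrait {Det,Adv}; 4:feevroush {Adv}; 5:thodrait {Det,Adv}; 6:sneplisk {Adj,Adv}; 7:dous {Det,Adv}.
One satisfying assignment: Adv Adv Adv Adv Adv Adv Det.
Checking: rule 1 ✓; rule 2 ✓; rule 3 ✓.

YES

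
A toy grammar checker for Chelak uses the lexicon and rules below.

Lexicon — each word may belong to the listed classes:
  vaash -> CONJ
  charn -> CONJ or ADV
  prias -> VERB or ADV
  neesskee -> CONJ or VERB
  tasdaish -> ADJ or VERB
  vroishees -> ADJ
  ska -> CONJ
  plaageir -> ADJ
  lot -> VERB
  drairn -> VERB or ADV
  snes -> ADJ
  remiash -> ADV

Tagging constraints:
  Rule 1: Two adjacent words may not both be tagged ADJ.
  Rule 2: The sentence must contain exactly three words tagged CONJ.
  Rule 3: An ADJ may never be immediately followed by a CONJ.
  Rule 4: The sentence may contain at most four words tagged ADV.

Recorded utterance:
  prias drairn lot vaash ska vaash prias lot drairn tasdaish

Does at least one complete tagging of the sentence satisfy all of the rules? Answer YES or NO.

YES

Candidates per position — 1:prias {VERB,ADV}; 2:drairn {VERB,ADV}; 3:lot {VERB}; 4:vaash {CONJ}; 5:ska {CONJ}; 6:vaash {CONJ}; 7:prias {VERB,ADV}; 8:lot {VERB}; 9:drairn {VERB,ADV}; 10:tasdaish {ADJ,VERB}.
One satisfying assignment: ADV ADV VERB CONJ CONJ CONJ ADV VERB VERB ADJ.
Checking: rule 1 ok; rule 2 ok; rule 3 ok; rule 4 ok.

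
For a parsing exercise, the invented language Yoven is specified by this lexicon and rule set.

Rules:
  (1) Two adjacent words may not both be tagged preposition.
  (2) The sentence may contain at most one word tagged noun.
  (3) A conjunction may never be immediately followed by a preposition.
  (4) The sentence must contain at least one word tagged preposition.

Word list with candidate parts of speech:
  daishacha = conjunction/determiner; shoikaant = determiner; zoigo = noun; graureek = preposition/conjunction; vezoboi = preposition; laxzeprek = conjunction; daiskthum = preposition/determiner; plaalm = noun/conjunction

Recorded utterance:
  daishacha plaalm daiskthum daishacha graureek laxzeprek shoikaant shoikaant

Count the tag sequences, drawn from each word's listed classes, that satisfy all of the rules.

10

Candidates per position — 1:daishacha {conjunction,determiner}; 2:plaalm {noun,conjunction}; 3:daiskthum {preposition,determiner}; 4:daishacha {conjunction,determiner}; 5:graureek {preposition,conjunction}; 6:laxzeprek {conjunction}; 7:shoikaant {determiner}; 8:shoikaant {determiner}.
There are 32 candidate sequences in total.
Checking each against the rules leaves 10 sequences.
Count = 10.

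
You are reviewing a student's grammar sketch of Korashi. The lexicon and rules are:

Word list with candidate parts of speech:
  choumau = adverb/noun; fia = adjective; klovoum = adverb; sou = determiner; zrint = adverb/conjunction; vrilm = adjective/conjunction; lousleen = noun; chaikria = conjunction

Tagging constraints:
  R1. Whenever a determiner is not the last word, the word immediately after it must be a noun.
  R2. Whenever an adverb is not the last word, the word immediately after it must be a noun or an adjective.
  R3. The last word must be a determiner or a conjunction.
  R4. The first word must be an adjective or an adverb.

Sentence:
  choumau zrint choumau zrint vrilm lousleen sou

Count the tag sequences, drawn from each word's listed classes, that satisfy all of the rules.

0

Candidates per position — 1:choumau {adverb,noun}; 2:zrint {adverb,conjunction}; 3:choumau {adverb,noun}; 4:zrint {adverb,conjunction}; 5:vrilm {adjective,conjunction}; 6:lousleen {noun}; 7:sou {determiner}.
There are 32 candidate sequences in total.
Every candidate sequence violates at least one rule; no consistent tagging exists.
Count = 0.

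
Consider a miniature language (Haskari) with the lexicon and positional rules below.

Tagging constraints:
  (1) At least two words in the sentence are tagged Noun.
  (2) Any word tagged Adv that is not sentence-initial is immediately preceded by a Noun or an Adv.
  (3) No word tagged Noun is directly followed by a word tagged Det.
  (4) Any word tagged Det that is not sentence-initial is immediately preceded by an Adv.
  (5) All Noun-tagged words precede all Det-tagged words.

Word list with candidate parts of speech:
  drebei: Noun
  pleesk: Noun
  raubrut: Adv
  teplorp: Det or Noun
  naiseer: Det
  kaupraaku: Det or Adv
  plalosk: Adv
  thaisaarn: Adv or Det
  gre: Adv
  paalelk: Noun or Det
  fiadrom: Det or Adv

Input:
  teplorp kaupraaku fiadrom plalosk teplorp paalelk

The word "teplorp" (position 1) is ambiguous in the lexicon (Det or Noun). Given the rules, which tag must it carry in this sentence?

Noun

Candidates per position — 1:teplorp {Det,Noun}; 2:kaupraaku {Det,Adv}; 3:fiadrom {Det,Adv}; 4:plalosk {Adv}; 5:teplorp {Det,Noun}; 6:paalelk {Noun,Det}.
At position 1, choosing Det makes rule 2 impossible to satisfy; hence Noun.
At position 2, choosing Det makes rule 2 impossible to satisfy; hence Adv.
At position 3, choosing Det makes rule 2 impossible to satisfy; hence Adv.
At position 6, choosing Det makes rule 4 impossible to satisfy; hence Noun.
At position 5, choosing Det makes rule 5 impossible to satisfy; hence Noun.
So the tagging must be: Noun Adv Adv Adv Noun Noun.
Rule-by-rule: rule 1 holds; rule 2 holds; rule 3 holds; rule 4 holds; rule 5 holds.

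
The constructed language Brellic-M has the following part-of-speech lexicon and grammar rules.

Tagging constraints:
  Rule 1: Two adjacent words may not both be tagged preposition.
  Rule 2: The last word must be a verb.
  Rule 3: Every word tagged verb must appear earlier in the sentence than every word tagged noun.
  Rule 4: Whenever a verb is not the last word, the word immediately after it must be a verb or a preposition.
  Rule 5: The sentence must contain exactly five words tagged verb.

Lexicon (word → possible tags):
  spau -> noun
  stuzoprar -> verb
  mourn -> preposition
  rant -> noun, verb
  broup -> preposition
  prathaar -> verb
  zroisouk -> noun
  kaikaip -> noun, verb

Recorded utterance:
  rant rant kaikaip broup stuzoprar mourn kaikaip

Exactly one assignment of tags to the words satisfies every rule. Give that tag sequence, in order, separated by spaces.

verb verb verb preposition verb preposition verb

Candidates per position — 1:rant {noun,verb}; 2:rant {noun,verb}; 3:kaikaip {noun,verb}; 4:broup {preposition}; 5:stuzoprar {verb}; 6:mourn {preposition}; 7:kaikaip {noun,verb}.
Word 1 cannot be noun — rule 3 would then fail for every completion. It is verb.
Word 2 cannot be noun — rule 3 would then fail for every completion. It is verb.
Word 3 cannot be noun — rule 3 would then fail for every completion. It is verb.
Word 7 cannot be noun — rule 2 would then fail for every completion. It is verb.
The only consistent sequence is: verb verb verb preposition verb preposition verb.
Checking: rule 1 ✓; rule 2 ✓; rule 3 ✓; rule 4 ✓; rule 5 ✓.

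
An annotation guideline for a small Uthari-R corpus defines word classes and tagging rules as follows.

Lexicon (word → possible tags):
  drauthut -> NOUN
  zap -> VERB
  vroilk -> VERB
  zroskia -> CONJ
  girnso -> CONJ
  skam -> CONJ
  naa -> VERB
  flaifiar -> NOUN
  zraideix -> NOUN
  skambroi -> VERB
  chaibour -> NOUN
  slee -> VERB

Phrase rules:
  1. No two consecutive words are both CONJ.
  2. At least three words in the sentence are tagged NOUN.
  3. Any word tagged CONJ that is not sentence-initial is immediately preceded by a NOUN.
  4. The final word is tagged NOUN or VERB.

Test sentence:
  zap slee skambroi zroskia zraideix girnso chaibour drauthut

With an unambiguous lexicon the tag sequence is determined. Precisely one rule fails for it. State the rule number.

3

Fixed tagging: VERB VERB VERB CONJ NOUN CONJ NOUN NOUN.
Rule check: R1 ✓, R2 ✓, R3 ✗, R4 ✓.
Only rule 3 fails.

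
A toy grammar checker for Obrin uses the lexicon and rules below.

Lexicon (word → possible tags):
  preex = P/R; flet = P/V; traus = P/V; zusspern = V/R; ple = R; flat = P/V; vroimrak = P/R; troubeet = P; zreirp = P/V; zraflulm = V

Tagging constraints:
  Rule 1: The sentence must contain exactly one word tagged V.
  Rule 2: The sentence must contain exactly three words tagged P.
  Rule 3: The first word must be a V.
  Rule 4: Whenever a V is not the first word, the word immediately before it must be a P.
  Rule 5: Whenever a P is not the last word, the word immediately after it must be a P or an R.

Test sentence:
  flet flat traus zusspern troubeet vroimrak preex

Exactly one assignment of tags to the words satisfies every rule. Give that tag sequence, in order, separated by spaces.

V P P R P R R

Candidates per position — 1:flet {P,V}; 2:flat {P,V}; 3:traus {P,V}; 4:zusspern {V,R}; 5:troubeet {P}; 6:vroimrak {P,R}; 7:preex {P,R}.
If word 1 were P, no tagging could satisfy rule 3; so word 1 is V.
If word 2 were V, no tagging could satisfy rule 1; so word 2 is P.
If word 3 were V, no tagging could satisfy rule 1; so word 3 is P.
If word 4 were V, no tagging could satisfy rule 1; so word 4 is R.
If word 6 were P, no tagging could satisfy rule 2; so word 6 is R.
If word 7 were P, no tagging could satisfy rule 2; so word 7 is R.
That leaves exactly one tagging: V P P R P R R.
Rule-by-rule: rule 1 holds; rule 2 holds; rule 3 holds; rule 4 holds; rule 5 holds.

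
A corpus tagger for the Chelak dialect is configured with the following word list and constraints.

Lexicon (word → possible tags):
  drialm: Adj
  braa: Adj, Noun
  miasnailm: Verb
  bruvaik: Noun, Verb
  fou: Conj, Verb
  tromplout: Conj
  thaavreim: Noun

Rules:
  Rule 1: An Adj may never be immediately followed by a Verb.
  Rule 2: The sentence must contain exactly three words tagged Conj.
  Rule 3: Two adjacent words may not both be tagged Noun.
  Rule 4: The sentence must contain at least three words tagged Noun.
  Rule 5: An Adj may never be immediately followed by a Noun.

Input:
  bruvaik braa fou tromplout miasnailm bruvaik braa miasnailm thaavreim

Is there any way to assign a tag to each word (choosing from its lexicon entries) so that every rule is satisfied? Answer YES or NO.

NO

Candidates per position — 1:bruvaik {Noun,Verb}; 2:braa {Adj,Noun}; 3:fou {Conj,Verb}; 4:tromplout {Conj}; 5:miasnailm {Verb}; 6:bruvaik {Noun,Verb}; 7:braa {Adj,Noun}; 8:miasnailm {Verb}; 9:thaavreim {Noun}.
Rule 2 cannot be satisfied by any choice of tags from the lexicon.
So there is no consistent tagging.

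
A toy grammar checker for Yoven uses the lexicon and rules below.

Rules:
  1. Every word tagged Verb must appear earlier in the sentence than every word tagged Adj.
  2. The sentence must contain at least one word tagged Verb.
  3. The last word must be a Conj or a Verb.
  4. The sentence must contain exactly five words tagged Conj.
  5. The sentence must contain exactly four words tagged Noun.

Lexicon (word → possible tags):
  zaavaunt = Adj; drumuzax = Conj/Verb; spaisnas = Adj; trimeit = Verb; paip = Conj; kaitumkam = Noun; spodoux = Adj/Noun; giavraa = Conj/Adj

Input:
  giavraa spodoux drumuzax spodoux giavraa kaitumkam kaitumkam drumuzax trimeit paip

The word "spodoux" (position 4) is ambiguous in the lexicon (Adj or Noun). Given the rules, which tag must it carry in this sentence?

Candidates per position — 1:giavraa {Conj,Adj}; 2:spodoux {Adj,Noun}; 3:drumuzax {Conj,Verb}; 4:spodoux {Adj,Noun}; 5:giavraa {Conj,Adj}; 6:kaitumkam {Noun}; 7:kaitumkam {Noun}; 8:drumuzax {Conj,Verb}; 9:trimeit {Verb}; 10:paip {Conj}.
Position 1: tagging it Adj would leave rule 1 unsatisfiable, so it must be Conj.
Position 2: tagging it Adj would leave rule 1 unsatisfiable, so it must be Noun.
Position 3: tagging it Verb would leave rule 4 unsatisfiable, so it must be Conj.
Position 4: tagging it Adj would leave rule 1 unsatisfiable, so it must be Noun.
Position 5: tagging it Adj would leave rule 1 unsatisfiable, so it must be Conj.
Position 8: tagging it Verb would leave rule 4 unsatisfiable, so it must be Conj.
That leaves exactly one tagging: Conj Noun Conj Noun Conj Noun Noun Conj Verb Conj.
Verifying each rule — rule 1 holds; rule 2 holds; rule 3 holds; rule 4 holds; rule 5 holds.

Noun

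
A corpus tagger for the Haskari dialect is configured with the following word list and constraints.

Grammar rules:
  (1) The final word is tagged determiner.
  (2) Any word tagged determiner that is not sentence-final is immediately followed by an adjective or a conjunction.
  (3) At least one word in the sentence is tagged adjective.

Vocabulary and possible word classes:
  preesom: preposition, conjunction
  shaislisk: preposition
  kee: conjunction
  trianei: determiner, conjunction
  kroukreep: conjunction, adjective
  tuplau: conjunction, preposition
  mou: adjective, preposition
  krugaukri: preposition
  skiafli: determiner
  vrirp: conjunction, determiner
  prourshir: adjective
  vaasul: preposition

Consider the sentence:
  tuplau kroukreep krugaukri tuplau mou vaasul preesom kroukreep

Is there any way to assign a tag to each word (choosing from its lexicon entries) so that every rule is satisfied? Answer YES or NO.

Candidates per position — 1:tuplau {conjunction,preposition}; 2:kroukreep {conjunction,adjective}; 3:krugaukri {preposition}; 4:tuplau {conjunction,preposition}; 5:mou {adjective,preposition}; 6:vaasul {preposition}; 7:preesom {preposition,conjunction}; 8:kroukreep {conjunction,adjective}.
Rule 1 cannot be satisfied by any choice of tags from the lexicon.
So there is no consistent tagging.

NO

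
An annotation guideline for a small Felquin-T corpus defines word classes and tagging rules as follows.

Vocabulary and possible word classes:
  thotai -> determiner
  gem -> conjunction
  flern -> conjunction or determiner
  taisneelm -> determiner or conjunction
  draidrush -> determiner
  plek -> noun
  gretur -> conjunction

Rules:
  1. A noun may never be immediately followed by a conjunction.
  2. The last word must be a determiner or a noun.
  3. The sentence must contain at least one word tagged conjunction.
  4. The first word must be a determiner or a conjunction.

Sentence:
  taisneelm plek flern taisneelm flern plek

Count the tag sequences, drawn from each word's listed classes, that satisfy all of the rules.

7

Candidates per position — 1:taisneelm {determiner,conjunction}; 2:plek {noun}; 3:flern {conjunction,determiner}; 4:taisneelm {determiner,conjunction}; 5:flern {conjunction,determiner}; 6:plek {noun}.
There are 16 candidate sequences in total.
Checking each against the rules leaves 7 sequences.
Count = 7.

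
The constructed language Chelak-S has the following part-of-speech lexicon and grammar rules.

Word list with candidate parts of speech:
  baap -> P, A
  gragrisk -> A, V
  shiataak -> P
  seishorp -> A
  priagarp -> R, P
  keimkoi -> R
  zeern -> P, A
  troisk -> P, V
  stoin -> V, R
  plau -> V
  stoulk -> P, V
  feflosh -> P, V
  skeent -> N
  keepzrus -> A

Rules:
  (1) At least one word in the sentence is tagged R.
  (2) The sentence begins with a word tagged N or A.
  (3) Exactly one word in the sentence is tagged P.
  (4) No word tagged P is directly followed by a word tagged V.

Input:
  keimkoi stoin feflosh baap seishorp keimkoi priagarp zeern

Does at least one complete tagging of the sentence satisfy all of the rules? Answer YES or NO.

NO

Candidates per position — 1:keimkoi {R}; 2:stoin {V,R}; 3:feflosh {P,V}; 4:baap {P,A}; 5:seishorp {A}; 6:keimkoi {R}; 7:priagarp {R,P}; 8:zeern {P,A}.
Rule 2 cannot be satisfied by any choice of tags from the lexicon.
So there is no consistent tagging.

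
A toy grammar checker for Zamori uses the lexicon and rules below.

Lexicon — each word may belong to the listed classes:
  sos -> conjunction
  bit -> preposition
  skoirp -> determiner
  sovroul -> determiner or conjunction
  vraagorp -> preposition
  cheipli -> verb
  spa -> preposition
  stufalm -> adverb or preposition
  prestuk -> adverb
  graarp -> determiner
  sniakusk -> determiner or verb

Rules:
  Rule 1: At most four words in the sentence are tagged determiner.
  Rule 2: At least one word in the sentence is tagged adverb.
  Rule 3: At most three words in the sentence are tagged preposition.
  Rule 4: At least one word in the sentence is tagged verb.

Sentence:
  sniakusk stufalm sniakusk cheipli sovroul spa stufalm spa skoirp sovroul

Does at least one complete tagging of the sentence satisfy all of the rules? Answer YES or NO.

Candidates per position — 1:sniakusk {determiner,verb}; 2:stufalm {adverb,preposition}; 3:sniakusk {determiner,verb}; 4:cheipli {verb}; 5:sovroul {determiner,conjunction}; 6:spa {preposition}; 7:stufalm {adverb,preposition}; 8:spa {preposition}; 9:skoirp {determiner}; 10:sovroul {determiner,conjunction}.
One satisfying assignment: determiner adverb verb verb determiner preposition preposition preposition determiner determiner.
Verifying each rule — rule 1 satisfied; rule 2 satisfied; rule 3 satisfied; rule 4 satisfied.

YES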